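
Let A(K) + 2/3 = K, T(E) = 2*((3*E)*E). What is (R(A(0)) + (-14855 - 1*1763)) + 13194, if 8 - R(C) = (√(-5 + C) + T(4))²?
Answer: -37879/3 - 64*I*√51 ≈ -12626.0 - 457.05*I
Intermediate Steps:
T(E) = 6*E² (T(E) = 2*(3*E²) = 6*E²)
A(K) = -⅔ + K
R(C) = 8 - (96 + √(-5 + C))² (R(C) = 8 - (√(-5 + C) + 6*4²)² = 8 - (√(-5 + C) + 6*16)² = 8 - (√(-5 + C) + 96)² = 8 - (96 + √(-5 + C))²)
(R(A(0)) + (-14855 - 1*1763)) + 13194 = ((8 - (96 + √(-5 + (-⅔ + 0)))²) + (-14855 - 1*1763)) + 13194 = ((8 - (96 + √(-5 - ⅔))²) + (-14855 - 1763)) + 13194 = ((8 - (96 + √(-17/3))²) - 16618) + 13194 = ((8 - (96 + I*√51/3)²) - 16618) + 13194 = (-16610 - (96 + I*√51/3)²) + 13194 = -3416 - (96 + I*√51/3)²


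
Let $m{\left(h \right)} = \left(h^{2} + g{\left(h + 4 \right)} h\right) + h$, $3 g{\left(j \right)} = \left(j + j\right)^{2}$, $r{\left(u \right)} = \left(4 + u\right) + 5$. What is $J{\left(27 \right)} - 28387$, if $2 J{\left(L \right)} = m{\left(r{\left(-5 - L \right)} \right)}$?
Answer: $- \frac{101008}{3} \approx -33669.0$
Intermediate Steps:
$r{\left(u \right)} = 9 + u$
$g{\left(j \right)} = \frac{4 j^{2}}{3}$ ($g{\left(j \right)} = \frac{\left(j + j\right)^{2}}{3} = \frac{\left(2 j\right)^{2}}{3} = \frac{4 j^{2}}{3}$)
$m{\left(h \right)} = h + h^{2} + \frac{4 h \left(4 + h\right)^{2}}{3}$ ($m{\left(h \right)} = \left(h^{2} + \frac{4 \left(h + 4\right)^{2}}{3} h\right) + h = \left(h^{2} + \frac{4 \left(4 + h\right)^{2}}{3} h\right) + h = \left(h^{2} + \frac{4 h \left(4 + h\right)^{2}}{3}\right) + h = h + h^{2} + \frac{4 h \left(4 + h\right)^{2}}{3}$)
$J{\left(L \right)} = \frac{\left(4 - L\right) \left(207 - 35 L + 4 \left(4 - L\right)^{2}\right)}{6}$ ($J{\left(L \right)} = \frac{\frac{1}{3} \left(9 - \left(5 + L\right)\right) \left(67 + 4 \left(9 - \left(5 + L\right)\right)^{2} + 35 \left(9 - \left(5 + L\right)\right)\right)}{2} = \frac{\frac{1}{3} \left(4 - L\right) \left(67 + 4 \left(4 - L\right)^{2} + 35 \left(4 - L\right)\right)}{2} = \frac{\frac{1}{3} \left(4 - L\right) \left(67 + 4 \left(4 - L\right)^{2} - \left(-140 + 35 L\right)\right)}{2} = \frac{\frac{1}{3} \left(4 - L\right) \left(207 - 35 L + 4 \left(4 - L\right)^{2}\right)}{2} = \frac{\left(4 - L\right) \left(207 - 35 L + 4 \left(4 - L\right)^{2}\right)}{6}$)
$J{\left(27 \right)} - 28387 = \left(\frac{542}{3} - \frac{4851}{2} - \frac{2 \cdot 27^{3}}{3} + \frac{83 \cdot 27^{2}}{6}\right) - 28387 = \left(\frac{542}{3} - \frac{4851}{2} - 13122 + \frac{83}{6} \cdot 729\right) - 28387 = \left(\frac{542}{3} - \frac{4851}{2} - 13122 + \frac{20169}{2}\right) - 28387 = - \frac{15847}{3} - 28387 = - \frac{101008}{3}$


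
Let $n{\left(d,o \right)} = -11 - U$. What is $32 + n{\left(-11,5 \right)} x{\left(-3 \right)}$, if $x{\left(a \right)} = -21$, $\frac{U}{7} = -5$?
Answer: $-472$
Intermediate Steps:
$U = -35$ ($U = 7 \left(-5\right) = -35$)
$n{\left(d,o \right)} = 24$ ($n{\left(d,o \right)} = -11 - -35 = -11 + 35 = 24$)
$32 + n{\left(-11,5 \right)} x{\left(-3 \right)} = 32 + 24 \left(-21\right) = 32 - 504 = -472$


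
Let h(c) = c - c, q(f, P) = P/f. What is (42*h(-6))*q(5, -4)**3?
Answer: 0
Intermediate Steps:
h(c) = 0
(42*h(-6))*q(5, -4)**3 = (42*0)*(-4/5)**3 = 0*(-4*1/5)**3 = 0*(-4/5)**3 = 0*(-64/125) = 0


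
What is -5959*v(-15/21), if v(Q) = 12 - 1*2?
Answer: -59590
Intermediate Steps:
v(Q) = 10 (v(Q) = 12 - 2 = 10)
-5959*v(-15/21) = -5959*10 = -59590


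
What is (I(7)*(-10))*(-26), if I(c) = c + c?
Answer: 3640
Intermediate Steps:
I(c) = 2*c
(I(7)*(-10))*(-26) = ((2*7)*(-10))*(-26) = (14*(-10))*(-26) = -140*(-26) = 3640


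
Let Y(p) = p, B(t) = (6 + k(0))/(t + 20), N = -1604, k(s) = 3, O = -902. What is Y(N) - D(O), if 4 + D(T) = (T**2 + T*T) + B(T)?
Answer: -159623183/98 ≈ -1.6288e+6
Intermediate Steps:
B(t) = 9/(20 + t) (B(t) = (6 + 3)/(t + 20) = 9/(20 + t))
D(T) = -4 + 2*T**2 + 9/(20 + T) (D(T) = -4 + ((T**2 + T*T) + 9/(20 + T)) = -4 + ((T**2 + T**2) + 9/(20 + T)) = -4 + (2*T**2 + 9/(20 + T)) = -4 + 2*T**2 + 9/(20 + T))
Y(N) - D(O) = -1604 - (9 + 2*(-2 + (-902)**2)*(20 - 902))/(20 - 902) = -1604 - (9 + 2*(-2 + 813604)*(-882))/(-882) = -1604 - (-1)*(9 + 2*813602*(-882))/882 = -1604 - (-1)*(9 - 1435193928)/882 = -1604 - (-1)*(-1435193919)/882 = -1604 - 1*159465991/98 = -1604 - 159465991/98 = -159623183/98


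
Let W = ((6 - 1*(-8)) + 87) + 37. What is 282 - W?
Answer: 144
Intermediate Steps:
W = 138 (W = ((6 + 8) + 87) + 37 = (14 + 87) + 37 = 101 + 37 = 138)
282 - W = 282 - 1*138 = 282 - 138 = 144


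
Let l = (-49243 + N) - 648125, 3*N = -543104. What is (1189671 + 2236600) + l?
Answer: 7643605/3 ≈ 2.5479e+6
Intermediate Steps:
N = -543104/3 (N = (⅓)*(-543104) = -543104/3 ≈ -1.8103e+5)
l = -2635208/3 (l = (-49243 - 543104/3) - 648125 = -690833/3 - 648125 = -2635208/3 ≈ -8.7840e+5)
(1189671 + 2236600) + l = (1189671 + 2236600) - 2635208/3 = 3426271 - 2635208/3 = 7643605/3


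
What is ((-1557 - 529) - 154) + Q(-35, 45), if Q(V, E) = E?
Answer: -2195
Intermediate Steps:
((-1557 - 529) - 154) + Q(-35, 45) = ((-1557 - 529) - 154) + 45 = (-2086 - 154) + 45 = -2240 + 45 = -2195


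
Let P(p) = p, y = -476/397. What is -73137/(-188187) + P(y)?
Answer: -20180541/24903413 ≈ -0.81035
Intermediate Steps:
y = -476/397 (y = -476*1/397 = -476/397 ≈ -1.1990)
-73137/(-188187) + P(y) = -73137/(-188187) - 476/397 = -73137*(-1/188187) - 476/397 = 24379/62729 - 476/397 = -20180541/24903413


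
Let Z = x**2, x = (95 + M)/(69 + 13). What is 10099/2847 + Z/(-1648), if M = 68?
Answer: 111832912105/31548039744 ≈ 3.5448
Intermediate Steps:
x = 163/82 (x = (95 + 68)/(69 + 13) = 163/82 ≈ 1.9878)
Z = 26569/6724 (Z = (163/82)**2 = 26569/6724 ≈ 3.9514)
10099/2847 + Z/(-1648) = 10099/2847 + (26569/6724)/(-1648) = 10099*(1/2847) + (26569/6724)*(-1/1648) = 10099/2847 - 26569/11081152 = 111832912105/31548039744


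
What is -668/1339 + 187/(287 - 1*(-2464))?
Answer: -1587275/3683589 ≈ -0.43090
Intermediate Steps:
-668/1339 + 187/(287 - 1*(-2464)) = -668*1/1339 + 187/(287 + 2464) = -668/1339 + 187/2751 = -1587275/3683589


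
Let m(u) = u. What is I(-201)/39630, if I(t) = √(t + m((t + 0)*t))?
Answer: √402/3963 ≈ 0.0050593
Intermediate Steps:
I(t) = √(t + t²) (I(t) = √(t + (t + 0)*t) = √(t + t*t) = √(t + t²))
I(-201)/39630 = √(-201*(1 - 201))/39630 = √(-201*(-200))*(1/39630) = √40200*(1/39630) = (10*√402)*(1/39630) = √402/3963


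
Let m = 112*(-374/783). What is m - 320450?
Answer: -250954238/783 ≈ -3.2050e+5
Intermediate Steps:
m = -41888/783 (m = 112*(-374*1/783) = 112*(-374/783) = -41888/783 ≈ -53.497)
m - 320450 = -41888/783 - 320450 = -250954238/783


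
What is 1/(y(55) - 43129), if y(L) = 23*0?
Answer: -1/43129 ≈ -2.3186e-5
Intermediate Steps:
y(L) = 0
1/(y(55) - 43129) = 1/(0 - 43129) = 1/(-43129) = -1/43129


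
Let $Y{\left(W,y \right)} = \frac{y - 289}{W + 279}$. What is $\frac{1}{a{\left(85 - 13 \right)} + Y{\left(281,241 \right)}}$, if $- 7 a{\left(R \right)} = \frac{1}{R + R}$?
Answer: $- \frac{5040}{437} \approx -11.533$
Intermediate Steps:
$Y{\left(W,y \right)} = \frac{-289 + y}{279 + W}$
$a{\left(R \right)} = - \frac{1}{14 R}$ ($a{\left(R \right)} = - \frac{1}{7 \left(R + R\right)} = - \frac{1}{7 \cdot 2 R} = - \frac{\frac{1}{2} \frac{1}{R}}{7} = - \frac{1}{14 R}$)
$\frac{1}{a{\left(85 - 13 \right)} + Y{\left(281,241 \right)}} = \frac{1}{- \frac{1}{14 \left(85 - 13\right)} + \frac{-289 + 241}{279 + 281}} = \frac{1}{- \frac{1}{14 \cdot 72} + \frac{1}{560} \left(-48\right)} = \frac{1}{\left(- \frac{1}{14}\right) \frac{1}{72} + \frac{1}{560} \left(-48\right)} = \frac{1}{- \frac{1}{1008} - \frac{3}{35}} = \frac{1}{- \frac{437}{5040}} = - \frac{5040}{437}$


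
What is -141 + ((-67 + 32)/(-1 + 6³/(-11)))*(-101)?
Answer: -70892/227 ≈ -312.30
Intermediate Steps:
-141 + ((-67 + 32)/(-1 + 6³/(-11)))*(-101) = -141 - 35/(-1 + 216*(-1/11))*(-101) = -141 - 35/(-1 - 216/11)*(-101) = -141 - 35/(-227/11)*(-101) = -141 - 35*(-11/227)*(-101) = -141 + (385/227)*(-101) = -141 - 38885/227 = -70892/227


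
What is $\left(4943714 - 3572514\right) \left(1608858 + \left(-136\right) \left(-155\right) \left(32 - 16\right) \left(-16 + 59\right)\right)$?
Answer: $22092634537600$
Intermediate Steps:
$\left(4943714 - 3572514\right) \left(1608858 + \left(-136\right) \left(-155\right) \left(32 - 16\right) \left(-16 + 59\right)\right) = 1371200 \left(1608858 + 21080 \cdot 16 \cdot 43\right) = 1371200 \left(1608858 + 21080 \cdot 688\right) = 1371200 \left(1608858 + 14503040\right) = 1371200 \cdot 16111898 = 22092634537600$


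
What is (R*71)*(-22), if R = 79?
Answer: -123398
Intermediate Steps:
(R*71)*(-22) = (79*71)*(-22) = 5609*(-22) = -123398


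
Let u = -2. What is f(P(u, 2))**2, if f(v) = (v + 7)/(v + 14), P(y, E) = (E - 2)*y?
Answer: 1/4 ≈ 0.25000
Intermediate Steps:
P(y, E) = y*(-2 + E) (P(y, E) = (-2 + E)*y = y*(-2 + E))
f(v) = (7 + v)/(14 + v)
f(P(u, 2))**2 = ((7 - 2*(-2 + 2))/(14 - 2*(-2 + 2)))**2 = ((7 - 2*0)/(14 - 2*0))**2 = ((7 + 0)/(14 + 0))**2 = (7/14)**2 = ((1/14)*7)**2 = (1/2)**2 = 1/4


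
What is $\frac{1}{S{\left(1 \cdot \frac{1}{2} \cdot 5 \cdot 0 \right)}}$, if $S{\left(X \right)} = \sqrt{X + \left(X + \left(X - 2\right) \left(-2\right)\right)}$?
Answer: $\frac{1}{2} \approx 0.5$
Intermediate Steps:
$S{\left(X \right)} = 2$ ($S{\left(X \right)} = \sqrt{X + \left(X + \left(-2 + X\right) \left(-2\right)\right)} = \sqrt{X + \left(X - \left(-4 + 2 X\right)\right)} = \sqrt{X - \left(-4 + X\right)} = \sqrt{4} = 2$)
$\frac{1}{S{\left(1 \cdot \frac{1}{2} \cdot 5 \cdot 0 \right)}} = \frac{1}{2}$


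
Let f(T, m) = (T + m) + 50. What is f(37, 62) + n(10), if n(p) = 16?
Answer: 165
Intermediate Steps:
f(T, m) = 50 + T + m
f(37, 62) + n(10) = (50 + 37 + 62) + 16 = 149 + 16 = 165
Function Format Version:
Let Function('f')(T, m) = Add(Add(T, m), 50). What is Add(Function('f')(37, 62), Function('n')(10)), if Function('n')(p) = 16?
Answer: 165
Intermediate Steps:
Function('f')(T, m) = Add(50, T, m)
Add(Function('f')(37, 62), Function('n')(10)) = Add(Add(50, 37, 62), 16) = Add(149, 16) = 165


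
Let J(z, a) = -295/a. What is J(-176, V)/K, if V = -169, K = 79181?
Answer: 295/13381589 ≈ 2.2045e-5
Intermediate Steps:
J(-176, V)/K = -295/(-169)/79181 = -295*(-1/169)*(1/79181) = (295/169)*(1/79181) = 295/13381589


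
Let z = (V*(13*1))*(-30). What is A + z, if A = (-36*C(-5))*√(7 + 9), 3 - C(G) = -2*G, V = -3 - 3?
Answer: 3348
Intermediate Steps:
V = -6
C(G) = 3 + 2*G (C(G) = 3 - (-2)*G = 3 + 2*G)
z = 2340 (z = -78*(-30) = 2340)
A = 1008 (A = (-36*(3 + 2*(-5)))*√(7 + 9) = (-36*(3 - 10))*√16 = -36*(-7)*4 = 252*4 = 1008)
A + z = 1008 + 2340 = 3348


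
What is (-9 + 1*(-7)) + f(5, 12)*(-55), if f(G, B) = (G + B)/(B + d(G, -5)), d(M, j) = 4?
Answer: -1191/16 ≈ -74.438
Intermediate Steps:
f(G, B) = (B + G)/(4 + B) (f(G, B) = (G + B)/(B + 4) = (B + G)/(4 + B))
(-9 + 1*(-7)) + f(5, 12)*(-55) = (-9 + 1*(-7)) + ((12 + 5)/(4 + 12))*(-55) = (-9 - 7) + (17/16)*(-55) = -16 + ((1/16)*17)*(-55) = -16 + (17/16)*(-55) = -16 - 935/16 = -1191/16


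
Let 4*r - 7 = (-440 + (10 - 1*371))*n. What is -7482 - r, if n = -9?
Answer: -9286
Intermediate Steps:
r = 1804 (r = 7/4 + ((-440 + (10 - 1*371))*(-9))/4 = 7/4 + ((-440 + (10 - 371))*(-9))/4 = 7/4 + ((-440 - 361)*(-9))/4 = 7/4 + (-801*(-9))/4 = 7/4 + (¼)*7209 = 7/4 + 7209/4 = 1804)
-7482 - r = -7482 - 1*1804 = -7482 - 1804 = -9286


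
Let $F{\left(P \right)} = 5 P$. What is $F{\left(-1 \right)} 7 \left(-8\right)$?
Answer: $280$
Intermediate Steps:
$F{\left(-1 \right)} 7 \left(-8\right) = 5 \left(-1\right) 7 \left(-8\right) = \left(-5\right) 7 \left(-8\right) = \left(-35\right) \left(-8\right) = 280$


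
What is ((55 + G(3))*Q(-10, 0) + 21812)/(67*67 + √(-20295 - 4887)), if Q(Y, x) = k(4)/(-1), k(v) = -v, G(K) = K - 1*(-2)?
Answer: 98991428/20176303 - 66156*I*√2798/20176303 ≈ 4.9063 - 0.17344*I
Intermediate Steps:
G(K) = 2 + K (G(K) = K + 2 = 2 + K)
Q(Y, x) = 4 (Q(Y, x) = -1*4/(-1) = -4*(-1) = 4)
((55 + G(3))*Q(-10, 0) + 21812)/(67*67 + √(-20295 - 4887)) = ((55 + (2 + 3))*4 + 21812)/(67*67 + √(-20295 - 4887)) = ((55 + 5)*4 + 21812)/(4489 + √(-25182)) = (60*4 + 21812)/(4489 + 3*I*√2798) = (240 + 21812)/(4489 + 3*I*√2798) = 22052/(4489 + 3*I*√2798)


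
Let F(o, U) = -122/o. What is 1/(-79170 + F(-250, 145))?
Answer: -125/9896189 ≈ -1.2631e-5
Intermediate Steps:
1/(-79170 + F(-250, 145)) = 1/(-79170 - 122/(-250)) = 1/(-79170 - 122*(-1/250)) = 1/(-79170 + 61/125) = 1/(-9896189/125) = -125/9896189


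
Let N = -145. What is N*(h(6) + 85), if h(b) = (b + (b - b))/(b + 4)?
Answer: -12412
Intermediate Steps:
h(b) = b/(4 + b) (h(b) = (b + 0)/(4 + b) = b/(4 + b))
N*(h(6) + 85) = -145*(6/(4 + 6) + 85) = -145*(6/10 + 85) = -145*(6*(⅒) + 85) = -145*(⅗ + 85) = -145*428/5 = -12412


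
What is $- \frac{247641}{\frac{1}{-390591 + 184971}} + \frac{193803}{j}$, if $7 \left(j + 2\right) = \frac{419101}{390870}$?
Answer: $\frac{257301961461260910}{5053079} \approx 5.092 \cdot 10^{10}$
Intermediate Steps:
$j = - \frac{5053079}{2736090}$ ($j = -2 + \frac{419101 \cdot \frac{1}{390870}}{7} = -2 + \frac{1}{7} \cdot \frac{419101}{390870} = -2 + \frac{419101}{2736090} = - \frac{5053079}{2736090} \approx -1.8468$)
$- \frac{247641}{\frac{1}{-390591 + 184971}} + \frac{193803}{j} = - \frac{247641}{\frac{1}{-390591 + 184971}} + \frac{193803}{- \frac{5053079}{2736090}} = - \frac{247641}{\frac{1}{-205620}} + 193803 \left(- \frac{2736090}{5053079}\right) = - \frac{247641}{- \frac{1}{205620}} - \frac{530262450270}{5053079} = \left(-247641\right) \left(-205620\right) - \frac{530262450270}{5053079} = 50919942420 - \frac{530262450270}{5053079} = \frac{257301961461260910}{5053079}$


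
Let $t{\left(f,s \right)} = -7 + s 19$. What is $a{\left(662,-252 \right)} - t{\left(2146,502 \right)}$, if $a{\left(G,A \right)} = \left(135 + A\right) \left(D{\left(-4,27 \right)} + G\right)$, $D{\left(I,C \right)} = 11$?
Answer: $-88272$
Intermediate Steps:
$t{\left(f,s \right)} = -7 + 19 s$
$a{\left(G,A \right)} = \left(11 + G\right) \left(135 + A\right)$ ($a{\left(G,A \right)} = \left(135 + A\right) \left(11 + G\right) = \left(11 + G\right) \left(135 + A\right)$)
$a{\left(662,-252 \right)} - t{\left(2146,502 \right)} = \left(1485 + 11 \left(-252\right) + 135 \cdot 662 - 166824\right) - \left(-7 + 19 \cdot 502\right) = \left(1485 - 2772 + 89370 - 166824\right) - \left(-7 + 9538\right) = -78741 - 9531 = -88272$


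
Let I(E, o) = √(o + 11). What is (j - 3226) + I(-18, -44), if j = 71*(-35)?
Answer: -5711 + I*√33 ≈ -5711.0 + 5.7446*I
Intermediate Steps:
j = -2485
I(E, o) = √(11 + o)
(j - 3226) + I(-18, -44) = (-2485 - 3226) + √(11 - 44) = -5711 + √(-33) = -5711 + I*√33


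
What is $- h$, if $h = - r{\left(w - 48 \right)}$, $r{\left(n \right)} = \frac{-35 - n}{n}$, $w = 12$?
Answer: $- \frac{1}{36} \approx -0.027778$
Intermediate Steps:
$r{\left(n \right)} = \frac{-35 - n}{n}$
$h = \frac{1}{36}$ ($h = - \frac{-35 - \left(12 - 48\right)}{12 - 48} = - \frac{-35 - -36}{-36} = - \frac{\left(-1\right) \left(-35 + 36\right)}{36} = - \frac{\left(-1\right) 1}{36} = \left(-1\right) \left(- \frac{1}{36}\right) = \frac{1}{36} \approx 0.027778$)
$- h = \left(-1\right) \frac{1}{36} = - \frac{1}{36}$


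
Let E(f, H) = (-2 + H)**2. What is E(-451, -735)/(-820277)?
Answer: -543169/820277 ≈ -0.66218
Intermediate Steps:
E(-451, -735)/(-820277) = (-2 - 735)**2/(-820277) = (-737)**2*(-1/820277) = 543169*(-1/820277) = -543169/820277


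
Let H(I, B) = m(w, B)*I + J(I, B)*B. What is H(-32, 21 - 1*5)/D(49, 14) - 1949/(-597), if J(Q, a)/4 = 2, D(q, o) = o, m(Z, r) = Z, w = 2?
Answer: 32747/4179 ≈ 7.8361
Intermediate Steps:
J(Q, a) = 8 (J(Q, a) = 4*2 = 8)
H(I, B) = 2*I + 8*B
H(-32, 21 - 1*5)/D(49, 14) - 1949/(-597) = (2*(-32) + 8*(21 - 1*5))/14 - 1949/(-597) = (-64 + 8*(21 - 5))*(1/14) - 1949*(-1/597) = (-64 + 8*16)*(1/14) + 1949/597 = (-64 + 128)*(1/14) + 1949/597 = 64*(1/14) + 1949/597 = 32/7 + 1949/597 = 32747/4179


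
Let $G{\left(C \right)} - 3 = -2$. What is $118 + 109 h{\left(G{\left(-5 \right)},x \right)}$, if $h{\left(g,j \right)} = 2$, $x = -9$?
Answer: $336$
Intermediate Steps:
$G{\left(C \right)} = 1$ ($G{\left(C \right)} = 3 - 2 = 1$)
$118 + 109 h{\left(G{\left(-5 \right)},x \right)} = 118 + 109 \cdot 2 = 118 + 218 = 336$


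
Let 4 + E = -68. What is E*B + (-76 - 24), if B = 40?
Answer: -2980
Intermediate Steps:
E = -72 (E = -4 - 68 = -72)
E*B + (-76 - 24) = -72*40 + (-76 - 24) = -2880 - 100 = -2980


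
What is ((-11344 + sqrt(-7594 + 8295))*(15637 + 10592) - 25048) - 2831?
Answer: -297569655 + 26229*sqrt(701) ≈ -2.9688e+8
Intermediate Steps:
((-11344 + sqrt(-7594 + 8295))*(15637 + 10592) - 25048) - 2831 = ((-11344 + sqrt(701))*26229 - 25048) - 2831 = ((-297541776 + 26229*sqrt(701)) - 25048) - 2831 = (-297566824 + 26229*sqrt(701)) - 2831 = -297569655 + 26229*sqrt(701)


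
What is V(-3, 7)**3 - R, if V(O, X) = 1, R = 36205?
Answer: -36204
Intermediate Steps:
V(-3, 7)**3 - R = 1**3 - 1*36205 = 1 - 36205 = -36204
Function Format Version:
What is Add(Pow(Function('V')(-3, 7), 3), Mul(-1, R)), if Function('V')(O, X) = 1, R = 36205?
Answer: -36204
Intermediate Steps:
Add(Pow(Function('V')(-3, 7), 3), Mul(-1, R)) = Add(Pow(1, 3), Mul(-1, 36205)) = Add(1, -36205) = -36204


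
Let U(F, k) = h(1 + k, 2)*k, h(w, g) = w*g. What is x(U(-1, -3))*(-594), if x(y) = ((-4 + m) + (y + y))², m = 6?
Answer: -401544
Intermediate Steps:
h(w, g) = g*w
U(F, k) = k*(2 + 2*k) (U(F, k) = (2*(1 + k))*k = (2 + 2*k)*k = k*(2 + 2*k))
x(y) = (2 + 2*y)² (x(y) = ((-4 + 6) + (y + y))² = (2 + 2*y)²)
x(U(-1, -3))*(-594) = (4*(1 + 2*(-3)*(1 - 3))²)*(-594) = (4*(1 + 2*(-3)*(-2))²)*(-594) = (4*(1 + 12)²)*(-594) = (4*13²)*(-594) = (4*169)*(-594) = 676*(-594) = -401544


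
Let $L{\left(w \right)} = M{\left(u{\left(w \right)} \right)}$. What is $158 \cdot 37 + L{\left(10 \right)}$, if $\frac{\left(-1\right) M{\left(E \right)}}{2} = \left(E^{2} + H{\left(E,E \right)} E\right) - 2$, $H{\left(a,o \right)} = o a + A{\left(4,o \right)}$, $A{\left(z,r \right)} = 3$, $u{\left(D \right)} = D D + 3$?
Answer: $-2201440$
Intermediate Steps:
$u{\left(D \right)} = 3 + D^{2}$ ($u{\left(D \right)} = D^{2} + 3 = 3 + D^{2}$)
$H{\left(a,o \right)} = 3 + a o$ ($H{\left(a,o \right)} = o a + 3 = a o + 3 = 3 + a o$)
$M{\left(E \right)} = 4 - 2 E^{2} - 2 E \left(3 + E^{2}\right)$ ($M{\left(E \right)} = - 2 \left(\left(E^{2} + \left(3 + E E\right) E\right) - 2\right) = - 2 \left(\left(E^{2} + \left(3 + E^{2}\right) E\right) - 2\right) = - 2 \left(\left(E^{2} + E \left(3 + E^{2}\right)\right) - 2\right) = - 2 \left(-2 + E^{2} + E \left(3 + E^{2}\right)\right) = 4 - 2 E^{2} - 2 E \left(3 + E^{2}\right)$)
$L{\left(w \right)} = 4 - 2 \left(3 + w^{2}\right)^{2} - 2 \left(3 + w^{2}\right) \left(3 + \left(3 + w^{2}\right)^{2}\right)$
$158 \cdot 37 + L{\left(10 \right)} = 158 \cdot 37 - \left(86 + 7200 + 200000 + 2000000\right) = 5846 - 2207286 = -2201440$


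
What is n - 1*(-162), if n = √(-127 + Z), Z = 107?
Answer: 162 + 2*I*√5 ≈ 162.0 + 4.4721*I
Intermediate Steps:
n = 2*I*√5 (n = √(-127 + 107) = √(-20) = 2*I*√5 ≈ 4.4721*I)
n - 1*(-162) = 2*I*√5 - 1*(-162) = 2*I*√5 + 162 = 162 + 2*I*√5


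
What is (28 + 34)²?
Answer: 3844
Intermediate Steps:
(28 + 34)² = 62² = 3844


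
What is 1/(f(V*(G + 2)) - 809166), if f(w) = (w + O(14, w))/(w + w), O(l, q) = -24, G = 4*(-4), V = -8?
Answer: -28/22656637 ≈ -1.2358e-6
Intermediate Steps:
G = -16
f(w) = (-24 + w)/(2*w) (f(w) = (w - 24)/(w + w) = (-24 + w)/((2*w)) = (-24 + w)*(1/(2*w)) = (-24 + w)/(2*w))
1/(f(V*(G + 2)) - 809166) = 1/((-24 - 8*(-16 + 2))/(2*((-8*(-16 + 2)))) - 809166) = 1/((-24 - 8*(-14))/(2*((-8*(-14)))) - 809166) = 1/((½)*(-24 + 112)/112 - 809166) = 1/((½)*(1/112)*88 - 809166) = 1/(11/28 - 809166) = 1/(-22656637/28) = -28/22656637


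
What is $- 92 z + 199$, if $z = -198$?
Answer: $18415$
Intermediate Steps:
$- 92 z + 199 = \left(-92\right) \left(-198\right) + 199 = 18216 + 199 = 18415$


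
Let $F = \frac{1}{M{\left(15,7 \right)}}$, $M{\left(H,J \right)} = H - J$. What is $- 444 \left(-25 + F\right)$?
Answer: $\frac{22089}{2} \approx 11045.0$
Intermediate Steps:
$F = \frac{1}{8}$ ($F = \frac{1}{15 - 7} = \frac{1}{8} \approx 0.125$)
$- 444 \left(-25 + F\right) = - 444 \left(-25 + \frac{1}{8}\right) = \left(-444\right) \left(- \frac{199}{8}\right) = \frac{22089}{2}$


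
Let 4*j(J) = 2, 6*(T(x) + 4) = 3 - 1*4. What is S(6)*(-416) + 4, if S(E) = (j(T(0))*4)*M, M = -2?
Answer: 1668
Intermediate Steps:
T(x) = -25/6 (T(x) = -4 + (3 - 1*4)/6 = -4 + (3 - 4)/6 = -4 + (⅙)*(-1) = -4 - ⅙ = -25/6)
j(J) = ½ (j(J) = (¼)*2 = ½)
S(E) = -4 (S(E) = ((½)*4)*(-2) = 2*(-2) = -4)
S(6)*(-416) + 4 = -4*(-416) + 4 = 1664 + 4 = 1668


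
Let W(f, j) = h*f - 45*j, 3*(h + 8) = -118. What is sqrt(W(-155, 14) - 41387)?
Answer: I*sqrt(312123)/3 ≈ 186.23*I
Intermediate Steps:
h = -142/3 (h = -8 + (1/3)*(-118) = -8 - 118/3 = -142/3 ≈ -47.333)
W(f, j) = -45*j - 142*f/3 (W(f, j) = -142*f/3 - 45*j = -45*j - 142*f/3)
sqrt(W(-155, 14) - 41387) = sqrt((-45*14 - 142/3*(-155)) - 41387) = sqrt((-630 + 22010/3) - 41387) = sqrt(20120/3 - 41387) = sqrt(-104041/3) = I*sqrt(312123)/3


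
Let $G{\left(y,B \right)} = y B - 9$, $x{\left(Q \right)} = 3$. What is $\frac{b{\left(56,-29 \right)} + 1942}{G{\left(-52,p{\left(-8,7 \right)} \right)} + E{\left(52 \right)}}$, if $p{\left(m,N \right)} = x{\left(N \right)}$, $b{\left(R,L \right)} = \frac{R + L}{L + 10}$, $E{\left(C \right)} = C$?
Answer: $- \frac{36871}{2147} \approx -17.173$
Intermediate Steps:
$b{\left(R,L \right)} = \frac{L + R}{10 + L}$
$p{\left(m,N \right)} = 3$
$G{\left(y,B \right)} = -9 + B y$ ($G{\left(y,B \right)} = B y - 9 = -9 + B y$)
$\frac{b{\left(56,-29 \right)} + 1942}{G{\left(-52,p{\left(-8,7 \right)} \right)} + E{\left(52 \right)}} = \frac{\frac{-29 + 56}{10 - 29} + 1942}{\left(-9 + 3 \left(-52\right)\right) + 52} = \frac{\frac{1}{-19} \cdot 27 + 1942}{\left(-9 - 156\right) + 52} = \frac{\left(- \frac{1}{19}\right) 27 + 1942}{-165 + 52} = \frac{- \frac{27}{19} + 1942}{-113} = \frac{36871}{19} \left(- \frac{1}{113}\right) = - \frac{36871}{2147}$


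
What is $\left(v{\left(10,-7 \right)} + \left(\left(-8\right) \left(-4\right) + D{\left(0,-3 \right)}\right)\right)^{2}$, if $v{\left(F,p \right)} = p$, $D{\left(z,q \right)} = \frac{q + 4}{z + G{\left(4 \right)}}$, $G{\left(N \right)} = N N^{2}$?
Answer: $\frac{2563201}{4096} \approx 625.78$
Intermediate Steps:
$G{\left(N \right)} = N^{3}$
$D{\left(z,q \right)} = \frac{4 + q}{64 + z}$ ($D{\left(z,q \right)} = \frac{q + 4}{z + 4^{3}} = \frac{4 + q}{z + 64} = \frac{4 + q}{64 + z}$)
$\left(v{\left(10,-7 \right)} + \left(\left(-8\right) \left(-4\right) + D{\left(0,-3 \right)}\right)\right)^{2} = \left(-7 + \left(\left(-8\right) \left(-4\right) + \frac{4 - 3}{64 + 0}\right)\right)^{2} = \left(-7 + \left(32 + \frac{1}{64} \cdot 1\right)\right)^{2} = \left(-7 + \left(32 + \frac{1}{64}\right)\right)^{2} = \left(-7 + \frac{2049}{64}\right)^{2} = \left(\frac{1601}{64}\right)^{2} = \frac{2563201}{4096}$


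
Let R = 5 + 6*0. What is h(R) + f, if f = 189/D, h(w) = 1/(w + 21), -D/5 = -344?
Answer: 3317/22360 ≈ 0.14835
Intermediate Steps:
D = 1720 (D = -5*(-344) = 1720)
R = 5 (R = 5 + 0 = 5)
h(w) = 1/(21 + w)
f = 189/1720 ≈ 0.10988
h(R) + f = 1/(21 + 5) + 189/1720 = 1/26 + 189/1720 = 3317/22360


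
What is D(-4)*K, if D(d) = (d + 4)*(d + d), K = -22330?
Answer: 0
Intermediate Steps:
D(d) = 2*d*(4 + d) (D(d) = (4 + d)*(2*d) = 2*d*(4 + d))
D(-4)*K = (2*(-4)*(4 - 4))*(-22330) = (2*(-4)*0)*(-22330) = 0*(-22330) = 0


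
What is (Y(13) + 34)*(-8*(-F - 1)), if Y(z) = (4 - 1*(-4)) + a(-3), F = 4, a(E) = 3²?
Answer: 2040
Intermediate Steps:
a(E) = 9
Y(z) = 17 (Y(z) = (4 - 1*(-4)) + 9 = (4 + 4) + 9 = 8 + 9 = 17)
(Y(13) + 34)*(-8*(-F - 1)) = (17 + 34)*(-8*(-1*4 - 1)) = 51*(-8*(-4 - 1)) = 51*(-8*(-5)) = 51*40 = 2040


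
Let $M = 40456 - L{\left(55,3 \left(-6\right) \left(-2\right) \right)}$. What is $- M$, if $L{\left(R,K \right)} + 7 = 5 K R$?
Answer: $-30563$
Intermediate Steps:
$L{\left(R,K \right)} = -7 + 5 K R$
$M = 30563$ ($M = 40456 - \left(-7 + 5 \cdot 3 \left(-6\right) \left(-2\right) 55\right) = 40456 - \left(-7 + 5 \left(\left(-18\right) \left(-2\right)\right) 55\right) = 40456 - \left(-7 + 5 \cdot 36 \cdot 55\right) = 40456 - \left(-7 + 9900\right) = 40456 - 9893 = 30563$)
$- M = \left(-1\right) 30563 = -30563$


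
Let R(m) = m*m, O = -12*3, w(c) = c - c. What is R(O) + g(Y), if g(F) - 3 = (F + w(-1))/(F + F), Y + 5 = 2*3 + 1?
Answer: 2599/2 ≈ 1299.5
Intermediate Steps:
w(c) = 0
Y = 2 (Y = -5 + (2*3 + 1) = -5 + (6 + 1) = -5 + 7 = 2)
g(F) = 7/2 (g(F) = 3 + (F + 0)/(F + F) = 3 + F/((2*F)) = 3 + F*(1/(2*F)) = 3 + 1/2 = 7/2)
O = -36
R(m) = m**2
R(O) + g(Y) = (-36)**2 + 7/2 = 1296 + 7/2 = 2599/2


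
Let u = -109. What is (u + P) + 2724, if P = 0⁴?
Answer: 2615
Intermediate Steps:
P = 0
(u + P) + 2724 = (-109 + 0) + 2724 = -109 + 2724 = 2615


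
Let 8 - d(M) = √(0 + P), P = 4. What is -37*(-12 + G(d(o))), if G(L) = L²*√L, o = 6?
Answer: 444 - 1332*√6 ≈ -2818.7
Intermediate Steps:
d(M) = 6 (d(M) = 8 - √(0 + 4) = 8 - √4 = 8 - 1*2 = 8 - 2 = 6)
G(L) = L^(5/2)
-37*(-12 + G(d(o))) = -37*(-12 + 6^(5/2)) = -37*(-12 + 36*√6) = 444 - 1332*√6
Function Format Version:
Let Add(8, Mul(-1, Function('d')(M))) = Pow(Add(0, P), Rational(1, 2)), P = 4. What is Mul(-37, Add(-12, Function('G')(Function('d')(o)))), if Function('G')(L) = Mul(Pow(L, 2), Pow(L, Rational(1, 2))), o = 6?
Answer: Add(444, Mul(-1332, Pow(6, Rational(1, 2)))) ≈ -2818.7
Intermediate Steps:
Function('d')(M) = 6 (Function('d')(M) = Add(8, Mul(-1, Pow(Add(0, 4), Rational(1, 2)))) = Add(8, Mul(-1, Pow(4, Rational(1, 2)))) = Add(8, Mul(-1, 2)) = Add(8, -2) = 6)
Function('G')(L) = Pow(L, Rational(5, 2))
Mul(-37, Add(-12, Function('G')(Function('d')(o)))) = Mul(-37, Add(-12, Pow(6, Rational(5, 2)))) = Mul(-37, Add(-12, Mul(36, Pow(6, Rational(1, 2))))) = Add(444, Mul(-1332, Pow(6, Rational(1, 2))))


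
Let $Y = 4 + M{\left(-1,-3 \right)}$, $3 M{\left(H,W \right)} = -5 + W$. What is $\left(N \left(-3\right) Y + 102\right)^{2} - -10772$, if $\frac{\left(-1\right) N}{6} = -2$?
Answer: $13688$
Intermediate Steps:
$M{\left(H,W \right)} = - \frac{5}{3} + \frac{W}{3}$ ($M{\left(H,W \right)} = \frac{-5 + W}{3} = - \frac{5}{3} + \frac{W}{3}$)
$N = 12$ ($N = \left(-6\right) \left(-2\right) = 12$)
$Y = \frac{4}{3}$ ($Y = 4 + \left(- \frac{5}{3} + \frac{1}{3} \left(-3\right)\right) = 4 - \frac{8}{3} = \frac{4}{3} \approx 1.3333$)
$\left(N \left(-3\right) Y + 102\right)^{2} - -10772 = \left(12 \left(-3\right) \frac{4}{3} + 102\right)^{2} - -10772 = \left(\left(-36\right) \frac{4}{3} + 102\right)^{2} + 10772 = \left(-48 + 102\right)^{2} + 10772 = 54^{2} + 10772 = 2916 + 10772 = 13688$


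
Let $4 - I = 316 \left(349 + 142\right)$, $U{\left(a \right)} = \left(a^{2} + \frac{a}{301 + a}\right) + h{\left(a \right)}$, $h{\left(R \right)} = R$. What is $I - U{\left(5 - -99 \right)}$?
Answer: $- \frac{67259264}{405} \approx -1.6607 \cdot 10^{5}$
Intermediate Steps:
$U{\left(a \right)} = a + a^{2} + \frac{a}{301 + a}$ ($U{\left(a \right)} = \left(a^{2} + \frac{a}{301 + a}\right) + a = a + a^{2} + \frac{a}{301 + a}$)
$I = -155152$ ($I = 4 - 316 \left(349 + 142\right) = 4 - 316 \cdot 491 = 4 - 155156 = -155152$)
$I - U{\left(5 - -99 \right)} = -155152 - \frac{\left(5 - -99\right) \left(302 + \left(5 - -99\right)^{2} + 302 \left(5 - -99\right)\right)}{301 + \left(5 - -99\right)} = -155152 - \frac{\left(5 + 99\right) \left(302 + \left(5 + 99\right)^{2} + 302 \left(5 + 99\right)\right)}{301 + \left(5 + 99\right)} = -155152 - \frac{104 \left(302 + 104^{2} + 302 \cdot 104\right)}{301 + 104} = -155152 - \frac{104 \left(302 + 10816 + 31408\right)}{405} = -155152 - 104 \cdot \frac{1}{405} \cdot 42526 = -155152 - \frac{4422704}{405} = - \frac{67259264}{405}$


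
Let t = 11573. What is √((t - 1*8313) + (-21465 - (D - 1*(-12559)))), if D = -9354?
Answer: I*√21410 ≈ 146.32*I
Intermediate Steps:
√((t - 1*8313) + (-21465 - (D - 1*(-12559)))) = √((11573 - 1*8313) + (-21465 - (-9354 - 1*(-12559)))) = √((11573 - 8313) + (-21465 - (-9354 + 12559))) = √(3260 + (-21465 - 1*3205)) = √(3260 + (-21465 - 3205)) = √(3260 - 24670) = √(-21410) = I*√21410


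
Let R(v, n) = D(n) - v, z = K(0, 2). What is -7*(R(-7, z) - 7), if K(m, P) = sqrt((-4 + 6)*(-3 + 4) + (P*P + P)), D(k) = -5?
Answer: 35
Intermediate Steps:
K(m, P) = sqrt(2 + P + P**2) (K(m, P) = sqrt(2*1 + (P**2 + P)) = sqrt(2 + (P + P**2)) = sqrt(2 + P + P**2))
z = 2*sqrt(2) (z = sqrt(2 + 2 + 2**2) = sqrt(2 + 2 + 4) = sqrt(8) = 2*sqrt(2) ≈ 2.8284)
R(v, n) = -5 - v
-7*(R(-7, z) - 7) = -7*((-5 - 1*(-7)) - 7) = -7*((-5 + 7) - 7) = -7*(2 - 7) = -7*(-5) = 35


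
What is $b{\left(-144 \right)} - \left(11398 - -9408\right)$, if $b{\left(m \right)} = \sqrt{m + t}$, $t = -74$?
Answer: $-20806 + i \sqrt{218} \approx -20806.0 + 14.765 i$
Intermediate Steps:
$b{\left(m \right)} = \sqrt{-74 + m}$ ($b{\left(m \right)} = \sqrt{m - 74} = \sqrt{-74 + m}$)
$b{\left(-144 \right)} - \left(11398 - -9408\right) = \sqrt{-74 - 144} - \left(11398 - -9408\right) = \sqrt{-218} - \left(11398 + 9408\right) = i \sqrt{218} - 20806 = -20806 + i \sqrt{218}$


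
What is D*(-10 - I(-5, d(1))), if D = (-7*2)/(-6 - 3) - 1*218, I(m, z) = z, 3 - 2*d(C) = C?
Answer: 21428/9 ≈ 2380.9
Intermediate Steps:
d(C) = 3/2 - C/2
D = -1948/9 (D = -14/(-9) - 218 = -14*(-⅑) - 218 = 14/9 - 218 = -1948/9 ≈ -216.44)
D*(-10 - I(-5, d(1))) = -1948*(-10 - (3/2 - ½*1))/9 = -1948*(-10 - (3/2 - ½))/9 = -1948*(-10 - 1*1)/9 = -1948*(-10 - 1)/9 = -1948/9*(-11) = 21428/9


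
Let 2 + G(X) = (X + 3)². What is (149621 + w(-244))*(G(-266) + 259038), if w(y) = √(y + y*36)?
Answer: 49106360305 + 656410*I*√2257 ≈ 4.9106e+10 + 3.1185e+7*I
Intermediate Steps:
G(X) = -2 + (3 + X)² (G(X) = -2 + (X + 3)² = -2 + (3 + X)²)
w(y) = √37*√y (w(y) = √(y + 36*y) = √(37*y) = √37*√y)
(149621 + w(-244))*(G(-266) + 259038) = (149621 + √37*√(-244))*((-2 + (3 - 266)²) + 259038) = (149621 + √37*(2*I*√61))*((-2 + (-263)²) + 259038) = (149621 + 2*I*√2257)*((-2 + 69169) + 259038) = (149621 + 2*I*√2257)*(69167 + 259038) = (149621 + 2*I*√2257)*328205 = 49106360305 + 656410*I*√2257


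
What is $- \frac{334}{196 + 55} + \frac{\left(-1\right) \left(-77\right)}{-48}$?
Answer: $- \frac{35359}{12048} \approx -2.9348$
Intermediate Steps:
$- \frac{334}{196 + 55} + \frac{\left(-1\right) \left(-77\right)}{-48} = - \frac{334}{251} + 77 \left(- \frac{1}{48}\right) = \left(-334\right) \frac{1}{251} - \frac{77}{48} = - \frac{334}{251} - \frac{77}{48} = - \frac{35359}{12048}$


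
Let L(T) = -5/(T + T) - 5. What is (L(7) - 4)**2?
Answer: 17161/196 ≈ 87.556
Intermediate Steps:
L(T) = -5 - 5/(2*T) (L(T) = -5*1/(2*T) - 5 = -5/(2*T) - 5 = -5 - 5/(2*T))
(L(7) - 4)**2 = ((-5 - 5/2/7) - 4)**2 = ((-5 - 5/2*1/7) - 4)**2 = ((-5 - 5/14) - 4)**2 = (-75/14 - 4)**2 = (-131/14)**2 = 17161/196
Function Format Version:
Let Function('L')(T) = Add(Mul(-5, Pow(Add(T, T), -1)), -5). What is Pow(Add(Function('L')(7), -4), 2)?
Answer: Rational(17161, 196) ≈ 87.556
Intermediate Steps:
Function('L')(T) = Add(-5, Mul(Rational(-5, 2), Pow(T, -1))) (Function('L')(T) = Add(Mul(-5, Pow(Mul(2, T), -1)), -5) = Add(Mul(-5, Mul(Rational(1, 2), Pow(T, -1))), -5) = Add(Mul(Rational(-5, 2), Pow(T, -1)), -5) = Add(-5, Mul(Rational(-5, 2), Pow(T, -1))))
Pow(Add(Function('L')(7), -4), 2) = Pow(Add(Add(-5, Mul(Rational(-5, 2), Pow(7, -1))), -4), 2) = Pow(Add(Add(-5, Mul(Rational(-5, 2), Rational(1, 7))), -4), 2) = Pow(Add(Add(-5, Rational(-5, 14)), -4), 2) = Pow(Add(Rational(-75, 14), -4), 2) = Pow(Rational(-131, 14), 2) = Rational(17161, 196)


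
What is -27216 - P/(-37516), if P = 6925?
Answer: -1021028531/37516 ≈ -27216.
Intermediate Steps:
-27216 - P/(-37516) = -27216 - 6925/(-37516) = -27216 - 6925*(-1)/37516 = -27216 - 1*(-6925/37516) = -27216 + 6925/37516 = -1021028531/37516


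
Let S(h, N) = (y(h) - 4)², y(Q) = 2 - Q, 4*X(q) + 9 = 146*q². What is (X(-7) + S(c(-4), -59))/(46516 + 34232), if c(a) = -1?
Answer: 2383/107664 ≈ 0.022134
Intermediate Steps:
X(q) = -9/4 + 73*q²/2 (X(q) = -9/4 + (146*q²)/4 = -9/4 + 73*q²/2)
S(h, N) = (-2 - h)² (S(h, N) = ((2 - h) - 4)² = (-2 - h)²)
(X(-7) + S(c(-4), -59))/(46516 + 34232) = ((-9/4 + (73/2)*(-7)²) + (2 - 1)²)/(46516 + 34232) = ((-9/4 + (73/2)*49) + 1²)/80748 = ((-9/4 + 3577/2) + 1)*(1/80748) = (7145/4 + 1)*(1/80748) = (7149/4)*(1/80748) = 2383/107664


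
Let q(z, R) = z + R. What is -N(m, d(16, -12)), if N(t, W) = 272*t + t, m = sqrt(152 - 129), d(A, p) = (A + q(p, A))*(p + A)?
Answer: -273*sqrt(23) ≈ -1309.3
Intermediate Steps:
q(z, R) = R + z
d(A, p) = (A + p)*(p + 2*A) (d(A, p) = (A + (A + p))*(p + A) = (p + 2*A)*(A + p) = (A + p)*(p + 2*A))
m = sqrt(23) ≈ 4.7958
N(t, W) = 273*t
-N(m, d(16, -12)) = -273*sqrt(23)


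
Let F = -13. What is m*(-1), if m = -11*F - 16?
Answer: -127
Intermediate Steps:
m = 127 (m = -11*(-13) - 16 = 143 - 16 = 127)
m*(-1) = 127*(-1) = -127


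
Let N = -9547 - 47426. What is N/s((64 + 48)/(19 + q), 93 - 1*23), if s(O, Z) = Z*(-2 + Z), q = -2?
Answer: -8139/680 ≈ -11.969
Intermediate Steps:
N = -56973
N/s((64 + 48)/(19 + q), 93 - 1*23) = -56973*1/((-2 + (93 - 1*23))*(93 - 1*23)) = -56973*1/((-2 + (93 - 23))*(93 - 23)) = -56973*1/(70*(-2 + 70)) = -56973/(70*68) = -56973/4760 = -56973*1/4760 = -8139/680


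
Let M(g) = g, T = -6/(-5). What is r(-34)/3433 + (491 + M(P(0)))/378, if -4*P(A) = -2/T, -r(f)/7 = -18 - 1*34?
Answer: 21895505/15572088 ≈ 1.4061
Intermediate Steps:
T = 6/5 (T = -6*(-1/5) = 6/5 ≈ 1.2000)
r(f) = 364 (r(f) = -7*(-18 - 1*34) = -7*(-18 - 34) = -7*(-52) = 364)
P(A) = 5/12 (P(A) = -(-1)/(2*6/5) = -(-1)*5/(2*6) = -1/4*(-5/3) = 5/12)
r(-34)/3433 + (491 + M(P(0)))/378 = 364/3433 + (491 + 5/12)/378 = 364*(1/3433) + (5897/12)*(1/378) = 364/3433 + 5897/4536 = 21895505/15572088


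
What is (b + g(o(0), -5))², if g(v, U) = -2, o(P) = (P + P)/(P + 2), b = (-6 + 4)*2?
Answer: 36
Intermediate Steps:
b = -4 (b = -2*2 = -4)
o(P) = 2*P/(2 + P) (o(P) = (2*P)/(2 + P) = 2*P/(2 + P))
(b + g(o(0), -5))² = (-4 - 2)² = (-6)² = 36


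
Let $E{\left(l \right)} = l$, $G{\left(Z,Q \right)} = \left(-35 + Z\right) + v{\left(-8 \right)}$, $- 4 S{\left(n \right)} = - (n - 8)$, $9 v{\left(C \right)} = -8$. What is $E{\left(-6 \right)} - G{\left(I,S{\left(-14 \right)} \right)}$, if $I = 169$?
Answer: $- \frac{1252}{9} \approx -139.11$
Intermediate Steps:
$v{\left(C \right)} = - \frac{8}{9}$ ($v{\left(C \right)} = \frac{1}{9} \left(-8\right) = - \frac{8}{9}$)
$S{\left(n \right)} = -2 + \frac{n}{4}$ ($S{\left(n \right)} = - \frac{\left(-1\right) \left(n - 8\right)}{4} = - \frac{\left(-1\right) \left(-8 + n\right)}{4} = - \frac{8 - n}{4} = -2 + \frac{n}{4}$)
$G{\left(Z,Q \right)} = - \frac{323}{9} + Z$ ($G{\left(Z,Q \right)} = \left(-35 + Z\right) - \frac{8}{9} = - \frac{323}{9} + Z$)
$E{\left(-6 \right)} - G{\left(I,S{\left(-14 \right)} \right)} = -6 - \left(- \frac{323}{9} + 169\right) = -6 - \frac{1198}{9} = - \frac{1252}{9}$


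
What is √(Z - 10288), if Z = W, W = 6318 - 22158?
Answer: 4*I*√1633 ≈ 161.64*I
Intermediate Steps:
W = -15840
Z = -15840
√(Z - 10288) = √(-15840 - 10288) = √(-26128) = 4*I*√1633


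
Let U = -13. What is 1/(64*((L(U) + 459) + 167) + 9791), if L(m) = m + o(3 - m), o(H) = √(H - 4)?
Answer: 16341/801068459 - 128*√3/2403205377 ≈ 2.0307e-5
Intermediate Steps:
o(H) = √(-4 + H)
L(m) = m + √(-1 - m) (L(m) = m + √(-4 + (3 - m)) = m + √(-1 - m))
1/(64*((L(U) + 459) + 167) + 9791) = 1/(64*(((-13 + √(-1 - 1*(-13))) + 459) + 167) + 9791) = 1/(64*(((-13 + √(-1 + 13)) + 459) + 167) + 9791) = 1/(64*(((-13 + √12) + 459) + 167) + 9791) = 1/(64*(((-13 + 2*√3) + 459) + 167) + 9791) = 1/(64*((446 + 2*√3) + 167) + 9791) = 1/(64*(613 + 2*√3) + 9791) = 1/((39232 + 128*√3) + 9791) = 1/(49023 + 128*√3)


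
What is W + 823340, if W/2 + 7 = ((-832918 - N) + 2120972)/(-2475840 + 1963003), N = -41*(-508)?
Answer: 422229501410/512837 ≈ 8.2332e+5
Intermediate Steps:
N = 20828
W = -9714170/512837 (W = -14 + 2*(((-832918 - 1*20828) + 2120972)/(-2475840 + 1963003)) = -14 + 2*(((-832918 - 20828) + 2120972)/(-512837)) = -14 + 2*((-853746 + 2120972)*(-1/512837)) = -14 + 2*(1267226*(-1/512837)) = -14 + 2*(-1267226/512837) = -14 - 2534452/512837 = -9714170/512837 ≈ -18.942)
W + 823340 = -9714170/512837 + 823340 = 422229501410/512837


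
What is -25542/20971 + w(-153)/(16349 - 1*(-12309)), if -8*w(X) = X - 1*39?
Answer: -365739666/300493459 ≈ -1.2171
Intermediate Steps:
w(X) = 39/8 - X/8 (w(X) = -(X - 1*39)/8 = -(X - 39)/8 = -(-39 + X)/8 = 39/8 - X/8)
-25542/20971 + w(-153)/(16349 - 1*(-12309)) = -25542/20971 + (39/8 - ⅛*(-153))/(16349 - 1*(-12309)) = -25542*1/20971 + (39/8 + 153/8)/(16349 + 12309) = -25542/20971 + 24/28658 = -25542/20971 + 24*(1/28658) = -25542/20971 + 12/14329 = -365739666/300493459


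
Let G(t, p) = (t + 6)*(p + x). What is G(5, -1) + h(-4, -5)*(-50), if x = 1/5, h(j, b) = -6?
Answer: 1456/5 ≈ 291.20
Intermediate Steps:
x = ⅕ ≈ 0.20000
G(t, p) = (6 + t)*(⅕ + p) (G(t, p) = (t + 6)*(p + ⅕) = (6 + t)*(⅕ + p))
G(5, -1) + h(-4, -5)*(-50) = (6/5 + 6*(-1) + (⅕)*5 - 1*5) - 6*(-50) = (6/5 - 6 + 1 - 5) + 300 = -44/5 + 300 = 1456/5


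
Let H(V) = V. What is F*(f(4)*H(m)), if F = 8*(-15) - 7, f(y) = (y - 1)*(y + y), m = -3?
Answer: 9144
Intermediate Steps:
f(y) = 2*y*(-1 + y) (f(y) = (-1 + y)*(2*y) = 2*y*(-1 + y))
F = -127 (F = -120 - 7 = -127)
F*(f(4)*H(m)) = -127*2*4*(-1 + 4)*(-3) = -127*2*4*3*(-3) = -3048*(-3) = -127*(-72) = 9144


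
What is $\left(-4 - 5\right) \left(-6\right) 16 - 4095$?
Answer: $-3231$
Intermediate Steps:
$\left(-4 - 5\right) \left(-6\right) 16 - 4095 = \left(-9\right) \left(-6\right) 16 - 4095 = 54 \cdot 16 - 4095 = 864 - 4095 = -3231$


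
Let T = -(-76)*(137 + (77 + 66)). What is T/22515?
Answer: 224/237 ≈ 0.94515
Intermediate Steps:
T = 21280 (T = -(-76)*(137 + 143) = -(-76)*280 = -1*(-21280) = 21280)
T/22515 = 21280/22515 = 21280*(1/22515) = 224/237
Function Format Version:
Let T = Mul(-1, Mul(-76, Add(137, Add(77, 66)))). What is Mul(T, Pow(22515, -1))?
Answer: Rational(224, 237) ≈ 0.94515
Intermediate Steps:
T = 21280 (T = Mul(-1, Mul(-76, Add(137, 143))) = Mul(-1, Mul(-76, 280)) = Mul(-1, -21280) = 21280)
Mul(T, Pow(22515, -1)) = Mul(21280, Pow(22515, -1)) = Mul(21280, Rational(1, 22515)) = Rational(224, 237)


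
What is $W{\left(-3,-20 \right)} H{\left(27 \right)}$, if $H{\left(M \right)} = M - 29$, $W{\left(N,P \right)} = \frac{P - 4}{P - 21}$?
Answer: $- \frac{48}{41} \approx -1.1707$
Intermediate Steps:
$W{\left(N,P \right)} = \frac{-4 + P}{-21 + P}$
$H{\left(M \right)} = -29 + M$
$W{\left(-3,-20 \right)} H{\left(27 \right)} = \frac{-4 - 20}{-21 - 20} \left(-29 + 27\right) = \frac{1}{-41} \left(-24\right) \left(-2\right) = \left(- \frac{1}{41}\right) \left(-24\right) \left(-2\right) = \frac{24}{41} \left(-2\right) = - \frac{48}{41}$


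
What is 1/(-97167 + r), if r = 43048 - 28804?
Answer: -1/82923 ≈ -1.2059e-5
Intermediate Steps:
r = 14244
1/(-97167 + r) = 1/(-97167 + 14244) = 1/(-82923) = -1/82923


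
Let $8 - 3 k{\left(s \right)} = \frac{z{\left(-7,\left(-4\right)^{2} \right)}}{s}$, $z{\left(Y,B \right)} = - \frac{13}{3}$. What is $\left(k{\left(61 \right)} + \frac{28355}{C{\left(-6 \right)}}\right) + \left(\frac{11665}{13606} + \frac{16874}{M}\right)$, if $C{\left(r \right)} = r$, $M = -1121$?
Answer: $- \frac{336171439348}{70962093} \approx -4737.3$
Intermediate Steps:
$z{\left(Y,B \right)} = - \frac{13}{3}$ ($z{\left(Y,B \right)} = \left(-13\right) \frac{1}{3} = - \frac{13}{3}$)
$k{\left(s \right)} = \frac{8}{3} + \frac{13}{9 s}$ ($k{\left(s \right)} = \frac{8}{3} - \frac{\left(- \frac{13}{3}\right) \frac{1}{s}}{3} = \frac{8}{3} + \frac{13}{9 s}$)
$\left(k{\left(61 \right)} + \frac{28355}{C{\left(-6 \right)}}\right) + \left(\frac{11665}{13606} + \frac{16874}{M}\right) = \left(\frac{13 + 24 \cdot 61}{9 \cdot 61} + \frac{28355}{-6}\right) + \left(\frac{11665}{13606} + \frac{16874}{-1121}\right) = \left(\frac{1}{9} \cdot \frac{1}{61} \left(13 + 1464\right) + 28355 \left(- \frac{1}{6}\right)\right) + \left(11665 \cdot \frac{1}{13606} + 16874 \left(- \frac{1}{1121}\right)\right) = \left(\frac{1}{9} \cdot \frac{1}{61} \cdot 1477 - \frac{28355}{6}\right) + \left(\frac{11665}{13606} - \frac{286}{19}\right) = \left(\frac{1477}{549} - \frac{28355}{6}\right) - \frac{3669681}{258514} = - \frac{5186011}{1098} - \frac{3669681}{258514} = - \frac{336171439348}{70962093}$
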